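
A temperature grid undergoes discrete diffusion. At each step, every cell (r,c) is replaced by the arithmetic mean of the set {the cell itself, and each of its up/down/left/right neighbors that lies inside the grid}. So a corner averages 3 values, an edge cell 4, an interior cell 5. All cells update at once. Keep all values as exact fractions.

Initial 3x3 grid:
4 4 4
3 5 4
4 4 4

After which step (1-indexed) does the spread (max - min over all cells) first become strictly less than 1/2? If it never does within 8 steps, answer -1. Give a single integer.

Step 1: max=17/4, min=11/3, spread=7/12
Step 2: max=25/6, min=23/6, spread=1/3
  -> spread < 1/2 first at step 2
Step 3: max=3971/960, min=1697/432, spread=1799/8640
Step 4: max=5891/1440, min=21383/5400, spread=2833/21600
Step 5: max=4694873/1152000, min=6204521/1555200, spread=2671151/31104000
Step 6: max=63098677/15552000, min=311046563/77760000, spread=741137/12960000
Step 7: max=50397145171/12441600000, min=22461751889/5598720000, spread=4339268759/111974400000
Step 8: max=226349231393/55987200000, min=562158155821/139968000000, spread=7429845323/279936000000

Answer: 2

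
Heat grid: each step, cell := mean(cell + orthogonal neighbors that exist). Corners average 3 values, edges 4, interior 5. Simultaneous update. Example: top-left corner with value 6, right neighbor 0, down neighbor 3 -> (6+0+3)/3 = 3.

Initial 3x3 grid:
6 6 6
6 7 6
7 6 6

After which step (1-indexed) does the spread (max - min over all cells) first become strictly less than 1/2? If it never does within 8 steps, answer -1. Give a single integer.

Step 1: max=13/2, min=6, spread=1/2
Step 2: max=58/9, min=489/80, spread=239/720
  -> spread < 1/2 first at step 2
Step 3: max=45527/7200, min=2207/360, spread=1387/7200
Step 4: max=204841/32400, min=133669/21600, spread=347/2592
Step 5: max=12218477/1944000, min=8023943/1296000, spread=2921/31104
Step 6: max=732266269/116640000, min=483050221/77760000, spread=24611/373248
Step 7: max=43842087593/6998400000, min=29012090687/4665600000, spread=207329/4478976
Step 8: max=2628268475521/419904000000, min=1743081926389/279936000000, spread=1746635/53747712

Answer: 2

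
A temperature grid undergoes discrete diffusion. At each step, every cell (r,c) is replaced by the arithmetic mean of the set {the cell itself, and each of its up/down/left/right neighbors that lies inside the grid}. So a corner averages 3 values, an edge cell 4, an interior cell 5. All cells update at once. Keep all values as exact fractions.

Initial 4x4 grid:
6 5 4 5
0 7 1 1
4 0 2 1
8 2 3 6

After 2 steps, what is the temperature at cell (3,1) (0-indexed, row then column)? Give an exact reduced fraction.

Step 1: cell (3,1) = 13/4
Step 2: cell (3,1) = 85/24
Full grid after step 2:
  161/36 931/240 187/48 109/36
  811/240 367/100 51/20 65/24
  179/48 53/20 263/100 277/120
  131/36 85/24 337/120 109/36

Answer: 85/24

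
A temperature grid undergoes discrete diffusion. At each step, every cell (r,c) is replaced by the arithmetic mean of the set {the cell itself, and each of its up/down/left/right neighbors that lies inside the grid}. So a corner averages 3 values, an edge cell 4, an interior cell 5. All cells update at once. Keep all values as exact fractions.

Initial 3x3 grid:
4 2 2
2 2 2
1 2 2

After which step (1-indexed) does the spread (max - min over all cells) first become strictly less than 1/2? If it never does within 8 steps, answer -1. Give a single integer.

Step 1: max=8/3, min=5/3, spread=1
Step 2: max=89/36, min=89/48, spread=89/144
Step 3: max=995/432, min=277/144, spread=41/108
  -> spread < 1/2 first at step 3
Step 4: max=57997/25920, min=1891/960, spread=347/1296
Step 5: max=3400499/1555200, min=1036133/518400, spread=2921/15552
Step 6: max=201421453/93312000, min=63038651/31104000, spread=24611/186624
Step 7: max=11965744691/5598720000, min=1271935799/622080000, spread=207329/2239488
Step 8: max=713390139277/335923200000, min=230519067259/111974400000, spread=1746635/26873856

Answer: 3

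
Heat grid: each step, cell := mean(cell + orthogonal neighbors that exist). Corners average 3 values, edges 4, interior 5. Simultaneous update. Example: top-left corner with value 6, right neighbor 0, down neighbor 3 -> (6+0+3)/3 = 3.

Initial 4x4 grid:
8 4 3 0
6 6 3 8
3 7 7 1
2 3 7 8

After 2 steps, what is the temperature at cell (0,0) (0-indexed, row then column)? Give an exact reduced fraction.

Answer: 17/3

Derivation:
Step 1: cell (0,0) = 6
Step 2: cell (0,0) = 17/3
Full grid after step 2:
  17/3 379/80 1009/240 55/18
  429/80 134/25 211/50 271/60
  1087/240 493/100 557/100 29/6
  143/36 283/60 16/3 211/36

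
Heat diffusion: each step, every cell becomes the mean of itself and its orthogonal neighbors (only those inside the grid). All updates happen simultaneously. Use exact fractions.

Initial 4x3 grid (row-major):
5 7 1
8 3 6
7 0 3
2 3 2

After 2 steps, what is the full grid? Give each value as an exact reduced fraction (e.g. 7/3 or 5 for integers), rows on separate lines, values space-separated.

Answer: 197/36 151/30 143/36
161/30 21/5 58/15
43/10 67/20 89/30
10/3 697/240 43/18

Derivation:
After step 1:
  20/3 4 14/3
  23/4 24/5 13/4
  17/4 16/5 11/4
  4 7/4 8/3
After step 2:
  197/36 151/30 143/36
  161/30 21/5 58/15
  43/10 67/20 89/30
  10/3 697/240 43/18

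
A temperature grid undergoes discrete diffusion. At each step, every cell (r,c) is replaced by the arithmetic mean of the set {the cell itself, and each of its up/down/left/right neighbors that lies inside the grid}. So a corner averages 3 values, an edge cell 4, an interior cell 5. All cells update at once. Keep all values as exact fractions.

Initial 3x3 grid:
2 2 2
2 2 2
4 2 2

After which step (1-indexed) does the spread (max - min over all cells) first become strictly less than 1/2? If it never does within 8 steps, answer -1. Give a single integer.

Step 1: max=8/3, min=2, spread=2/3
Step 2: max=23/9, min=2, spread=5/9
Step 3: max=257/108, min=2, spread=41/108
  -> spread < 1/2 first at step 3
Step 4: max=15091/6480, min=371/180, spread=347/1296
Step 5: max=884537/388800, min=3757/1800, spread=2921/15552
Step 6: max=52484539/23328000, min=457483/216000, spread=24611/186624
Step 7: max=3118082033/1399680000, min=10376741/4860000, spread=207329/2239488
Step 8: max=185991552451/83980800000, min=557201599/259200000, spread=1746635/26873856

Answer: 3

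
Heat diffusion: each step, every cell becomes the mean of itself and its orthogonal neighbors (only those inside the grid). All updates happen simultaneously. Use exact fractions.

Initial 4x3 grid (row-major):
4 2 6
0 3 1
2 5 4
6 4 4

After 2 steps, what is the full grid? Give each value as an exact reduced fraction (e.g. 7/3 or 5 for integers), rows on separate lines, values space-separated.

Answer: 8/3 219/80 41/12
97/40 153/50 61/20
131/40 173/50 73/20
4 327/80 49/12

Derivation:
After step 1:
  2 15/4 3
  9/4 11/5 7/2
  13/4 18/5 7/2
  4 19/4 4
After step 2:
  8/3 219/80 41/12
  97/40 153/50 61/20
  131/40 173/50 73/20
  4 327/80 49/12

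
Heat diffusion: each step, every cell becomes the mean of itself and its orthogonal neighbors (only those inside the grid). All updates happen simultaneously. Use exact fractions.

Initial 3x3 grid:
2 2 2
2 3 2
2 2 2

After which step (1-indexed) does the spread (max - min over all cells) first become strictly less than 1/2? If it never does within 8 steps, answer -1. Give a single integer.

Answer: 1

Derivation:
Step 1: max=9/4, min=2, spread=1/4
  -> spread < 1/2 first at step 1
Step 2: max=56/25, min=169/80, spread=51/400
Step 3: max=10423/4800, min=767/360, spread=589/14400
Step 4: max=64943/30000, min=617081/288000, spread=31859/1440000
Step 5: max=37251607/17280000, min=3864721/1800000, spread=751427/86400000
Step 6: max=232634687/108000000, min=2228663129/1036800000, spread=23149331/5184000000
Step 7: max=133898654263/62208000000, min=13934931889/6480000000, spread=616540643/311040000000
Step 8: max=836712453983/388800000000, min=8028892008761/3732480000000, spread=17737747379/18662400000000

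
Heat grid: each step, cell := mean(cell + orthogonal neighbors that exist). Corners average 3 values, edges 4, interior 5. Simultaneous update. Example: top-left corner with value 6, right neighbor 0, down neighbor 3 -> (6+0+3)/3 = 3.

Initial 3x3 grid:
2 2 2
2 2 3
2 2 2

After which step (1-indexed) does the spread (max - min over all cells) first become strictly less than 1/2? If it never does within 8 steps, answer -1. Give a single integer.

Step 1: max=7/3, min=2, spread=1/3
  -> spread < 1/2 first at step 1
Step 2: max=547/240, min=2, spread=67/240
Step 3: max=4757/2160, min=407/200, spread=1807/10800
Step 4: max=1885963/864000, min=11161/5400, spread=33401/288000
Step 5: max=16781933/7776000, min=1123391/540000, spread=3025513/38880000
Step 6: max=6685726867/3110400000, min=60355949/28800000, spread=53531/995328
Step 7: max=399280925849/186624000000, min=16343116051/7776000000, spread=450953/11943936
Step 8: max=23903783560603/11197440000000, min=1967248610519/933120000000, spread=3799043/143327232

Answer: 1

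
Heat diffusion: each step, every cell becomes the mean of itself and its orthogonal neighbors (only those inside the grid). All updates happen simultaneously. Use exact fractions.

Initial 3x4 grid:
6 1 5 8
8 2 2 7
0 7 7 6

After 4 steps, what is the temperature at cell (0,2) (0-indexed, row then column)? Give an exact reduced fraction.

Answer: 520991/108000

Derivation:
Step 1: cell (0,2) = 4
Step 2: cell (0,2) = 563/120
Step 3: cell (0,2) = 17153/3600
Step 4: cell (0,2) = 520991/108000
Full grid after step 4:
  45971/10800 159187/36000 520991/108000 676517/129600
  17413/4000 134251/30000 1783087/360000 4645973/864000
  47821/10800 55729/12000 547991/108000 707117/129600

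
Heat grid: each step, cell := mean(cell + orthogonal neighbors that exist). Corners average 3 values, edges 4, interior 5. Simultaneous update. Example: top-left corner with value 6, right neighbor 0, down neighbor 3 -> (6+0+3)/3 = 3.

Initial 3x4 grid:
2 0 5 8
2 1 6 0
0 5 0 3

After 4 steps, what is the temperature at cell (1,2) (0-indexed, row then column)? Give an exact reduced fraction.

Step 1: cell (1,2) = 12/5
Step 2: cell (1,2) = 177/50
Step 3: cell (1,2) = 4199/1500
Step 4: cell (1,2) = 1087759/360000
Full grid after step 4:
  269869/129600 568259/216000 665519/216000 457789/129600
  1822951/864000 835859/360000 1087759/360000 2710391/864000
  255619/129600 255067/108000 92899/36000 128413/43200

Answer: 1087759/360000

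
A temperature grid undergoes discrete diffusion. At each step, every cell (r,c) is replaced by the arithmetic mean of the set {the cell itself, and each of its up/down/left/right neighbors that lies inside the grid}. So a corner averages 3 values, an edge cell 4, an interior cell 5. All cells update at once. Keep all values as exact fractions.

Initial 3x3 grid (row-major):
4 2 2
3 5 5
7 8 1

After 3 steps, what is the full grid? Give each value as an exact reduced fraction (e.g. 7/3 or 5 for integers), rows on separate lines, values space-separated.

Answer: 703/180 17419/4800 1261/360
7123/1600 12767/3000 56357/14400
301/60 68657/14400 4823/1080

Derivation:
After step 1:
  3 13/4 3
  19/4 23/5 13/4
  6 21/4 14/3
After step 2:
  11/3 277/80 19/6
  367/80 211/50 931/240
  16/3 1231/240 79/18
After step 3:
  703/180 17419/4800 1261/360
  7123/1600 12767/3000 56357/14400
  301/60 68657/14400 4823/1080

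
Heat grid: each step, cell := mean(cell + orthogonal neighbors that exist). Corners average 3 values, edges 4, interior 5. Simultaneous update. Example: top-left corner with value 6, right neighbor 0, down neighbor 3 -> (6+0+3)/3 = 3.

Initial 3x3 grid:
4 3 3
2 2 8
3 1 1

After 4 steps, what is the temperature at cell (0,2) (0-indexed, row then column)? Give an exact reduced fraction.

Step 1: cell (0,2) = 14/3
Step 2: cell (0,2) = 67/18
Step 3: cell (0,2) = 3911/1080
Step 4: cell (0,2) = 218857/64800
Full grid after step 4:
  4769/1600 349811/108000 218857/64800
  810371/288000 89063/30000 467623/144000
  55919/21600 2418113/864000 385339/129600

Answer: 218857/64800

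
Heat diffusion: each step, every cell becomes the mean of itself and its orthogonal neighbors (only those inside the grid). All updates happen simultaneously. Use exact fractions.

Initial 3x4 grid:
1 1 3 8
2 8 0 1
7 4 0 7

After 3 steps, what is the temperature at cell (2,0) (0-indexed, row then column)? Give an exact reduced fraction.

Step 1: cell (2,0) = 13/3
Step 2: cell (2,0) = 163/36
Step 3: cell (2,0) = 415/108
Full grid after step 3:
  1291/432 22349/7200 2501/800 2423/720
  25969/7200 19507/6000 19417/6000 737/225
  415/108 6731/1800 11717/3600 3437/1080

Answer: 415/108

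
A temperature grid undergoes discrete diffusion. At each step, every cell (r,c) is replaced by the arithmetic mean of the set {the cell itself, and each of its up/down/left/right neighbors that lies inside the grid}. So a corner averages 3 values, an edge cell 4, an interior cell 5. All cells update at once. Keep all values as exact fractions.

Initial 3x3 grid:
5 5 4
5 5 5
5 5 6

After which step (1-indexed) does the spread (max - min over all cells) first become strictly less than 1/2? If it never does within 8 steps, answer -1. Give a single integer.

Step 1: max=16/3, min=14/3, spread=2/3
Step 2: max=187/36, min=173/36, spread=7/18
  -> spread < 1/2 first at step 2
Step 3: max=2209/432, min=2111/432, spread=49/216
Step 4: max=35071/6912, min=34049/6912, spread=511/3456
Step 5: max=419029/82944, min=410411/82944, spread=4309/41472
Step 6: max=5012935/995328, min=4940345/995328, spread=36295/497664
Step 7: max=60025453/11943936, min=59413907/11943936, spread=305773/5971968
Step 8: max=719212111/143327232, min=714060209/143327232, spread=2575951/71663616

Answer: 2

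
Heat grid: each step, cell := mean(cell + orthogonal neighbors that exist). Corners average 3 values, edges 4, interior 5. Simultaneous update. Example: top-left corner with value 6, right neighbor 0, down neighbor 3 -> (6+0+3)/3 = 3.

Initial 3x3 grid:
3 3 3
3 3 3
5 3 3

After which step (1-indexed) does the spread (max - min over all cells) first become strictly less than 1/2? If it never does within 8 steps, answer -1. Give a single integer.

Step 1: max=11/3, min=3, spread=2/3
Step 2: max=32/9, min=3, spread=5/9
Step 3: max=365/108, min=3, spread=41/108
  -> spread < 1/2 first at step 3
Step 4: max=21571/6480, min=551/180, spread=347/1296
Step 5: max=1273337/388800, min=5557/1800, spread=2921/15552
Step 6: max=75812539/23328000, min=673483/216000, spread=24611/186624
Step 7: max=4517762033/1399680000, min=15236741/4860000, spread=207329/2239488
Step 8: max=269972352451/83980800000, min=816401599/259200000, spread=1746635/26873856

Answer: 3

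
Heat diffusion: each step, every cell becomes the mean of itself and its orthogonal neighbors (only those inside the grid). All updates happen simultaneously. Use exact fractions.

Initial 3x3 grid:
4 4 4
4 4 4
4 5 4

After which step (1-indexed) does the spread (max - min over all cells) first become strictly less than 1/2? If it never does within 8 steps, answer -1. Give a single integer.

Step 1: max=13/3, min=4, spread=1/3
  -> spread < 1/2 first at step 1
Step 2: max=1027/240, min=4, spread=67/240
Step 3: max=9077/2160, min=807/200, spread=1807/10800
Step 4: max=3613963/864000, min=21961/5400, spread=33401/288000
Step 5: max=32333933/7776000, min=2203391/540000, spread=3025513/38880000
Step 6: max=12906526867/3110400000, min=117955949/28800000, spread=53531/995328
Step 7: max=772528925849/186624000000, min=31895116051/7776000000, spread=450953/11943936
Step 8: max=46298663560603/11197440000000, min=3833488610519/933120000000, spread=3799043/143327232

Answer: 1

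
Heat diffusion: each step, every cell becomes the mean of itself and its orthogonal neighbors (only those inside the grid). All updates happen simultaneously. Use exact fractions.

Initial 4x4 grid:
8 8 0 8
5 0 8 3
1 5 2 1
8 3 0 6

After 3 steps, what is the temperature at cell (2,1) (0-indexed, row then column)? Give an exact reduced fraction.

Step 1: cell (2,1) = 11/5
Step 2: cell (2,1) = 387/100
Step 3: cell (2,1) = 1697/500
Full grid after step 3:
  3719/720 359/80 3403/720 1127/270
  2047/480 8973/2000 1097/300 2923/720
  3369/800 1697/500 20969/6000 2231/720
  37/10 8657/2400 4231/1440 6587/2160

Answer: 1697/500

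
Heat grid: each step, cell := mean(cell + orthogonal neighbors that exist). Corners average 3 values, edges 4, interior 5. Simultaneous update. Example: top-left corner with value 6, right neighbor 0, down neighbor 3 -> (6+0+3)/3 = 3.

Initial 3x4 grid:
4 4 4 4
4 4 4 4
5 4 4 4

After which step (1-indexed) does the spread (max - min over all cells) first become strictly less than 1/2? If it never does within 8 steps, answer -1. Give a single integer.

Answer: 1

Derivation:
Step 1: max=13/3, min=4, spread=1/3
  -> spread < 1/2 first at step 1
Step 2: max=77/18, min=4, spread=5/18
Step 3: max=905/216, min=4, spread=41/216
Step 4: max=107897/25920, min=4, spread=4217/25920
Step 5: max=6429949/1555200, min=28879/7200, spread=38417/311040
Step 6: max=384448211/93312000, min=578597/144000, spread=1903471/18662400
Step 7: max=22995869089/5598720000, min=17395759/4320000, spread=18038617/223948800
Step 8: max=1376960982851/335923200000, min=1568126759/388800000, spread=883978523/13436928000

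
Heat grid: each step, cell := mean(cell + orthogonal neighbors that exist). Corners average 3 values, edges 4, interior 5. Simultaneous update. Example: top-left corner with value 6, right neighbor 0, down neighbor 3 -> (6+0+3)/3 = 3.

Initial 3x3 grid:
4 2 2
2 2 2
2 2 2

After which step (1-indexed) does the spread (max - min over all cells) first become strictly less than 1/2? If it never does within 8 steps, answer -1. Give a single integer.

Answer: 3

Derivation:
Step 1: max=8/3, min=2, spread=2/3
Step 2: max=23/9, min=2, spread=5/9
Step 3: max=257/108, min=2, spread=41/108
  -> spread < 1/2 first at step 3
Step 4: max=15091/6480, min=371/180, spread=347/1296
Step 5: max=884537/388800, min=3757/1800, spread=2921/15552
Step 6: max=52484539/23328000, min=457483/216000, spread=24611/186624
Step 7: max=3118082033/1399680000, min=10376741/4860000, spread=207329/2239488
Step 8: max=185991552451/83980800000, min=557201599/259200000, spread=1746635/26873856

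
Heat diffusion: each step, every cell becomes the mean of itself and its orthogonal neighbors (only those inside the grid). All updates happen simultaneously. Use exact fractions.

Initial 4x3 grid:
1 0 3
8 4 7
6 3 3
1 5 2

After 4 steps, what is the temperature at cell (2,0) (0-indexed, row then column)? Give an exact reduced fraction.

Step 1: cell (2,0) = 9/2
Step 2: cell (2,0) = 349/80
Step 3: cell (2,0) = 3239/800
Step 4: cell (2,0) = 284369/72000
Full grid after step 4:
  78067/21600 765707/216000 114013/32400
  275909/72000 676751/180000 12443/3375
  284369/72000 1381477/360000 202433/54000
  166649/43200 3247073/864000 473497/129600

Answer: 284369/72000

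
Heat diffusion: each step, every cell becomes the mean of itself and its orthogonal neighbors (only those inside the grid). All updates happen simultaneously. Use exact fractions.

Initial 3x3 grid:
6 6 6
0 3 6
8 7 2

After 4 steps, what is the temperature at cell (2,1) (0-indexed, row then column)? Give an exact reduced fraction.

Step 1: cell (2,1) = 5
Step 2: cell (2,1) = 97/20
Step 3: cell (2,1) = 949/200
Step 4: cell (2,1) = 113981/24000
Full grid after step 4:
  3729/800 1378897/288000 105583/21600
  446299/96000 569489/120000 1399897/288000
  67147/14400 113981/24000 69347/14400

Answer: 113981/24000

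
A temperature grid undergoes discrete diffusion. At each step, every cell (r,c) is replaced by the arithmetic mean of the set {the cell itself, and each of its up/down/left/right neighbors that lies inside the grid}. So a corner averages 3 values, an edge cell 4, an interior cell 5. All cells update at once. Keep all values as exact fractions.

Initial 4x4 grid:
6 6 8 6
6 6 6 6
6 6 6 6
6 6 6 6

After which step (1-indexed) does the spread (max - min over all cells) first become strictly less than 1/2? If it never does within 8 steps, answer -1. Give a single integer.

Step 1: max=20/3, min=6, spread=2/3
Step 2: max=391/60, min=6, spread=31/60
Step 3: max=3451/540, min=6, spread=211/540
  -> spread < 1/2 first at step 3
Step 4: max=340843/54000, min=6, spread=16843/54000
Step 5: max=3054643/486000, min=27079/4500, spread=130111/486000
Step 6: max=91122367/14580000, min=1627159/270000, spread=3255781/14580000
Step 7: max=2724753691/437400000, min=1631107/270000, spread=82360351/437400000
Step 8: max=81483316891/13122000000, min=294106441/48600000, spread=2074577821/13122000000

Answer: 3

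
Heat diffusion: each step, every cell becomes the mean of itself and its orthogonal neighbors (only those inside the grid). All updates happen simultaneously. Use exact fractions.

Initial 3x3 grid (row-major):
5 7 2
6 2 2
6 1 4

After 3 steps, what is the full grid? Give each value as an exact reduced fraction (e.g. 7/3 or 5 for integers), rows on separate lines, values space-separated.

Answer: 3337/720 7309/1800 3863/1080
62347/14400 11407/3000 7637/2400
2189/540 49697/14400 6551/2160

Derivation:
After step 1:
  6 4 11/3
  19/4 18/5 5/2
  13/3 13/4 7/3
After step 2:
  59/12 259/60 61/18
  1121/240 181/50 121/40
  37/9 811/240 97/36
After step 3:
  3337/720 7309/1800 3863/1080
  62347/14400 11407/3000 7637/2400
  2189/540 49697/14400 6551/2160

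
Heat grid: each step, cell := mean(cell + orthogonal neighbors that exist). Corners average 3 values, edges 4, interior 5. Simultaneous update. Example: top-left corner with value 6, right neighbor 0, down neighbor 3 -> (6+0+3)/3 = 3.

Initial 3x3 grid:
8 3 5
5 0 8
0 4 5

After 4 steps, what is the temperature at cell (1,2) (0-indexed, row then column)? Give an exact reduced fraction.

Step 1: cell (1,2) = 9/2
Step 2: cell (1,2) = 39/8
Step 3: cell (1,2) = 689/160
Step 4: cell (1,2) = 125459/28800
Full grid after step 4:
  104987/25920 93913/21600 57421/12960
  670579/172800 35881/9000 125459/28800
  15397/4320 667979/172800 104797/25920

Answer: 125459/28800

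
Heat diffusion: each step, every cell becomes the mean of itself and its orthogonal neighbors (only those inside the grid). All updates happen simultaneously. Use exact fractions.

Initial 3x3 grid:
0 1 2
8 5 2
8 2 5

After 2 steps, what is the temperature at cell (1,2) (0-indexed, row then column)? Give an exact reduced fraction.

Step 1: cell (1,2) = 7/2
Step 2: cell (1,2) = 353/120
Full grid after step 2:
  41/12 77/30 43/18
  357/80 387/100 353/120
  65/12 22/5 23/6

Answer: 353/120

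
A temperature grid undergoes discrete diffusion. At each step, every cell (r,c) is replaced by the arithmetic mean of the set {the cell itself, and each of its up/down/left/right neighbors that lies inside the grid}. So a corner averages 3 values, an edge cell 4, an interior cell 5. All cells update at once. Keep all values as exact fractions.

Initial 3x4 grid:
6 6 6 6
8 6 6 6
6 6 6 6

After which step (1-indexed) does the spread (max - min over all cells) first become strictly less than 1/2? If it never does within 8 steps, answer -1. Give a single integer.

Step 1: max=20/3, min=6, spread=2/3
Step 2: max=787/120, min=6, spread=67/120
Step 3: max=6917/1080, min=6, spread=437/1080
  -> spread < 1/2 first at step 3
Step 4: max=2749531/432000, min=3009/500, spread=29951/86400
Step 5: max=24543821/3888000, min=20408/3375, spread=206761/777600
Step 6: max=9787395571/1555200000, min=16365671/2700000, spread=14430763/62208000
Step 7: max=584979741689/93312000000, min=1313652727/216000000, spread=139854109/746496000
Step 8: max=35014791890251/5598720000000, min=118491228977/19440000000, spread=7114543559/44789760000

Answer: 3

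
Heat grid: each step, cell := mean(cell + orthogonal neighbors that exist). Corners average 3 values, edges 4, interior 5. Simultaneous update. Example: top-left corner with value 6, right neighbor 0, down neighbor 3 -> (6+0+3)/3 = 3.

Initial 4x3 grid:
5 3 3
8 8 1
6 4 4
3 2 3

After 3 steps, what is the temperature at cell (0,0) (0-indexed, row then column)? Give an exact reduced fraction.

Step 1: cell (0,0) = 16/3
Step 2: cell (0,0) = 101/18
Step 3: cell (0,0) = 11123/2160
Full grid after step 3:
  11123/2160 67067/14400 8303/2160
  19153/3600 27073/6000 14353/3600
  16913/3600 6487/1500 4321/1200
  2287/540 13283/3600 619/180

Answer: 11123/2160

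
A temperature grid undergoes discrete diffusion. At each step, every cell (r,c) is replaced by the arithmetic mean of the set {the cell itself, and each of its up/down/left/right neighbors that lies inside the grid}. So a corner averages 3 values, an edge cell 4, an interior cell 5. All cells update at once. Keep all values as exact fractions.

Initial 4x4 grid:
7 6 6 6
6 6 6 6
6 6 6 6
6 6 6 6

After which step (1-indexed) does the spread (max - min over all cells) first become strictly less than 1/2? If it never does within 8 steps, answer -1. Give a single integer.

Answer: 1

Derivation:
Step 1: max=19/3, min=6, spread=1/3
  -> spread < 1/2 first at step 1
Step 2: max=113/18, min=6, spread=5/18
Step 3: max=1337/216, min=6, spread=41/216
Step 4: max=39923/6480, min=6, spread=1043/6480
Step 5: max=1191953/194400, min=6, spread=25553/194400
Step 6: max=35663459/5832000, min=108079/18000, spread=645863/5832000
Step 7: max=1067401691/174960000, min=720971/120000, spread=16225973/174960000
Step 8: max=31970277983/5248800000, min=324701/54000, spread=409340783/5248800000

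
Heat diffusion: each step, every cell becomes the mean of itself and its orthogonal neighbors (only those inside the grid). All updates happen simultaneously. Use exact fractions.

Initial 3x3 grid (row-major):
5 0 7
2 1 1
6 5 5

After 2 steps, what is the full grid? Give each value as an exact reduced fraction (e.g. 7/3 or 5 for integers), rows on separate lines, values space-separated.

Answer: 109/36 201/80 113/36
359/120 163/50 349/120
145/36 281/80 137/36

Derivation:
After step 1:
  7/3 13/4 8/3
  7/2 9/5 7/2
  13/3 17/4 11/3
After step 2:
  109/36 201/80 113/36
  359/120 163/50 349/120
  145/36 281/80 137/36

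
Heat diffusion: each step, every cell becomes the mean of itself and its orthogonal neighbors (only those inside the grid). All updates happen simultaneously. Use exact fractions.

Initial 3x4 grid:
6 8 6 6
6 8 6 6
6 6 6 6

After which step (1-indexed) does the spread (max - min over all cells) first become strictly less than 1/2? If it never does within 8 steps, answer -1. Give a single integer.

Step 1: max=7, min=6, spread=1
Step 2: max=809/120, min=6, spread=89/120
Step 3: max=898/135, min=733/120, spread=587/1080
Step 4: max=428617/64800, min=7393/1200, spread=5879/12960
  -> spread < 1/2 first at step 4
Step 5: max=25525553/3888000, min=20974/3375, spread=272701/777600
Step 6: max=1524135967/233280000, min=40489247/6480000, spread=2660923/9331200
Step 7: max=91039329053/13996800000, min=271214797/43200000, spread=126629393/559872000
Step 8: max=5444463199927/839808000000, min=146958183307/23328000000, spread=1231748807/6718464000

Answer: 4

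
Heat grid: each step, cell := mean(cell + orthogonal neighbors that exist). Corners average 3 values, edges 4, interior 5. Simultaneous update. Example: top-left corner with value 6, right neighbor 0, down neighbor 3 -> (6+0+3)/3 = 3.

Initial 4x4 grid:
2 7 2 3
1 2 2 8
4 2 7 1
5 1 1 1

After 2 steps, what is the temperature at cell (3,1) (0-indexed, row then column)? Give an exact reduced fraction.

Answer: 677/240

Derivation:
Step 1: cell (3,1) = 9/4
Step 2: cell (3,1) = 677/240
Full grid after step 2:
  53/18 773/240 917/240 34/9
  683/240 157/50 83/25 977/240
  707/240 277/100 67/20 227/80
  103/36 677/240 167/80 31/12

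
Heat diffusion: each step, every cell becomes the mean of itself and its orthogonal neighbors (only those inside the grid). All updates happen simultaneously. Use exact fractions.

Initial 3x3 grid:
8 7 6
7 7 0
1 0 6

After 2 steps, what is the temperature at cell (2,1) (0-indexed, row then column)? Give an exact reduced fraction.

Answer: 371/120

Derivation:
Step 1: cell (2,1) = 7/2
Step 2: cell (2,1) = 371/120
Full grid after step 2:
  241/36 343/60 193/36
  399/80 126/25 917/240
  143/36 371/120 41/12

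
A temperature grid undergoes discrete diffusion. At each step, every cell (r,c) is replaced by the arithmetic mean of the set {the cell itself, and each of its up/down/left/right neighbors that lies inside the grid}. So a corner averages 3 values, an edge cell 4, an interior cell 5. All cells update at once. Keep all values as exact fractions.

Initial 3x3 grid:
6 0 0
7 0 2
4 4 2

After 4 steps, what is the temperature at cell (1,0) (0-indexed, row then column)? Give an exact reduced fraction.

Answer: 2827859/864000

Derivation:
Step 1: cell (1,0) = 17/4
Step 2: cell (1,0) = 971/240
Step 3: cell (1,0) = 49297/14400
Step 4: cell (1,0) = 2827859/864000
Full grid after step 4:
  385177/129600 356539/144000 124351/64800
  2827859/864000 943133/360000 230623/108000
  144359/43200 1258367/432000 151501/64800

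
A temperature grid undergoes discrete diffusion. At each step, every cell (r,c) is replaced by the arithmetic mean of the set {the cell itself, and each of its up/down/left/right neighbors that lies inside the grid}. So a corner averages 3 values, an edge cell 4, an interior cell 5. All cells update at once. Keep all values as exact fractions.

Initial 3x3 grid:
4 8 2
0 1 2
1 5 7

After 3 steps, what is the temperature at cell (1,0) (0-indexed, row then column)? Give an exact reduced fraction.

Step 1: cell (1,0) = 3/2
Step 2: cell (1,0) = 107/40
Step 3: cell (1,0) = 6649/2400
Full grid after step 3:
  2279/720 16073/4800 883/240
  6649/2400 19753/6000 12611/3600
  167/60 22297/7200 3881/1080

Answer: 6649/2400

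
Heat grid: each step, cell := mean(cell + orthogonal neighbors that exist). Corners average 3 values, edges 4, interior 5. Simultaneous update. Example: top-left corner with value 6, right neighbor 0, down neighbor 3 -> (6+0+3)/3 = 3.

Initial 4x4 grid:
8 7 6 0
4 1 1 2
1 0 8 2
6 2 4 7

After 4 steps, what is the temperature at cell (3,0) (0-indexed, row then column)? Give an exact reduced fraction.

Step 1: cell (3,0) = 3
Step 2: cell (3,0) = 35/12
Step 3: cell (3,0) = 1109/360
Step 4: cell (3,0) = 6781/2160
Full grid after step 4:
  270671/64800 209987/54000 190897/54000 50893/16200
  802433/216000 655673/180000 74189/22500 44473/13500
  79729/24000 98389/30000 637469/180000 94339/27000
  6781/2160 81449/24000 784697/216000 50623/12960

Answer: 6781/2160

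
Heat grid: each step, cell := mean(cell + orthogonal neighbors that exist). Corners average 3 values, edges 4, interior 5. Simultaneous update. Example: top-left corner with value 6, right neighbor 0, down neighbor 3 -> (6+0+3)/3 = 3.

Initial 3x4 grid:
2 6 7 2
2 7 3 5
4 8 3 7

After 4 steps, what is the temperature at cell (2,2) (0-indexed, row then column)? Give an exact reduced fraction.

Answer: 357223/72000

Derivation:
Step 1: cell (2,2) = 21/4
Step 2: cell (2,2) = 83/16
Step 3: cell (2,2) = 4003/800
Step 4: cell (2,2) = 357223/72000
Full grid after step 4:
  585529/129600 250091/54000 257011/54000 610859/129600
  1318907/288000 191161/40000 1738199/360000 4163191/864000
  612779/129600 1049989/216000 357223/72000 210803/43200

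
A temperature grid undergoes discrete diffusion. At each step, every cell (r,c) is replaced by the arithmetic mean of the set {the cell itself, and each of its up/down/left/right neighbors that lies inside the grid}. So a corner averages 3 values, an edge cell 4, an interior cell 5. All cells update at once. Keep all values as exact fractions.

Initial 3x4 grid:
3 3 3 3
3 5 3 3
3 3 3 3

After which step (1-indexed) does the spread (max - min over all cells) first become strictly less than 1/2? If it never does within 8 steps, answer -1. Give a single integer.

Step 1: max=7/2, min=3, spread=1/2
Step 2: max=173/50, min=3, spread=23/50
  -> spread < 1/2 first at step 2
Step 3: max=8011/2400, min=613/200, spread=131/480
Step 4: max=71351/21600, min=11191/3600, spread=841/4320
Step 5: max=28462051/8640000, min=2253373/720000, spread=56863/345600
Step 6: max=254814341/77760000, min=20429543/6480000, spread=386393/3110400
Step 7: max=101705723131/31104000000, min=8196358813/2592000000, spread=26795339/248832000
Step 8: max=6082535714129/1866240000000, min=493646149667/155520000000, spread=254051069/2985984000

Answer: 2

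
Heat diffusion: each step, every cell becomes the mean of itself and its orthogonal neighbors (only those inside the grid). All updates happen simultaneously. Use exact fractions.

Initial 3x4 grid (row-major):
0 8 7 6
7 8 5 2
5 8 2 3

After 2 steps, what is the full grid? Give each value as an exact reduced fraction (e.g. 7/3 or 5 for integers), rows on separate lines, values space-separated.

After step 1:
  5 23/4 13/2 5
  5 36/5 24/5 4
  20/3 23/4 9/2 7/3
After step 2:
  21/4 489/80 441/80 31/6
  179/30 57/10 27/5 121/30
  209/36 1447/240 1043/240 65/18

Answer: 21/4 489/80 441/80 31/6
179/30 57/10 27/5 121/30
209/36 1447/240 1043/240 65/18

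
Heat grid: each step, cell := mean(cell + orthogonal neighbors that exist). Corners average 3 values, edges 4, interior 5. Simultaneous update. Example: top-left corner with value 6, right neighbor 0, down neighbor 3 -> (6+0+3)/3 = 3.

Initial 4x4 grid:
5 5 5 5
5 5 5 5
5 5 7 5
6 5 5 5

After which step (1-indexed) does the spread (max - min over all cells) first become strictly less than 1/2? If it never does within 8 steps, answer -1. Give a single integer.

Step 1: max=11/2, min=5, spread=1/2
Step 2: max=136/25, min=5, spread=11/25
  -> spread < 1/2 first at step 2
Step 3: max=12859/2400, min=241/48, spread=809/2400
Step 4: max=114809/21600, min=36487/7200, spread=1337/5400
Step 5: max=11459503/2160000, min=366167/72000, spread=474493/2160000
Step 6: max=102771653/19440000, min=6624799/1296000, spread=849917/4860000
Step 7: max=10252817359/1944000000, min=199270697/38880000, spread=1190463/8000000
Step 8: max=92088801509/17496000000, min=9992056969/1944000000, spread=540072197/4374000000

Answer: 2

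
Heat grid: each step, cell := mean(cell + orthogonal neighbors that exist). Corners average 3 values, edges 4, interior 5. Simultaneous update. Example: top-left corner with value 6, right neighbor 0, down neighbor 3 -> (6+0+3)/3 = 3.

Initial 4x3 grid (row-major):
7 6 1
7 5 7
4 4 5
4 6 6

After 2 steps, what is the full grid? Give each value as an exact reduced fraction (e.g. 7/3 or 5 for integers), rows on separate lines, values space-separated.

After step 1:
  20/3 19/4 14/3
  23/4 29/5 9/2
  19/4 24/5 11/2
  14/3 5 17/3
After step 2:
  103/18 1313/240 167/36
  689/120 128/25 307/60
  599/120 517/100 307/60
  173/36 151/30 97/18

Answer: 103/18 1313/240 167/36
689/120 128/25 307/60
599/120 517/100 307/60
173/36 151/30 97/18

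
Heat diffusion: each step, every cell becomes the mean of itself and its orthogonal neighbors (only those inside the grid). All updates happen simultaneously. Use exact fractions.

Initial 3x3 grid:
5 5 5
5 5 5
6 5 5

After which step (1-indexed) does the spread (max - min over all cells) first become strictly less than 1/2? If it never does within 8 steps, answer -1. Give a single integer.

Step 1: max=16/3, min=5, spread=1/3
  -> spread < 1/2 first at step 1
Step 2: max=95/18, min=5, spread=5/18
Step 3: max=1121/216, min=5, spread=41/216
Step 4: max=66931/12960, min=1811/360, spread=347/2592
Step 5: max=3994937/777600, min=18157/3600, spread=2921/31104
Step 6: max=239108539/46656000, min=2185483/432000, spread=24611/373248
Step 7: max=14315522033/2799360000, min=49256741/9720000, spread=207329/4478976
Step 8: max=857837952451/167961600000, min=2630801599/518400000, spread=1746635/53747712

Answer: 1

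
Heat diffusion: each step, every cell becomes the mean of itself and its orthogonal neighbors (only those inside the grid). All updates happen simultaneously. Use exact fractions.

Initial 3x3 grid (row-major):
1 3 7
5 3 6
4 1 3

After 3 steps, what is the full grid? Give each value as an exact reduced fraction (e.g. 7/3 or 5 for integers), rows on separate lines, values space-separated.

Answer: 2497/720 27371/7200 9101/2160
47617/14400 7293/2000 57467/14400
1739/540 48767/14400 4003/1080

Derivation:
After step 1:
  3 7/2 16/3
  13/4 18/5 19/4
  10/3 11/4 10/3
After step 2:
  13/4 463/120 163/36
  791/240 357/100 1021/240
  28/9 781/240 65/18
After step 3:
  2497/720 27371/7200 9101/2160
  47617/14400 7293/2000 57467/14400
  1739/540 48767/14400 4003/1080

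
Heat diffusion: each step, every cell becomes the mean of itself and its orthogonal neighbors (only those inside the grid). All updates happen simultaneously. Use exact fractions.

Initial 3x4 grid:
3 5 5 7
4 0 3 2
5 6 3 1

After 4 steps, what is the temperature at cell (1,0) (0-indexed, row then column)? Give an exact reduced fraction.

Step 1: cell (1,0) = 3
Step 2: cell (1,0) = 39/10
Step 3: cell (1,0) = 717/200
Step 4: cell (1,0) = 44663/12000
Full grid after step 4:
  78889/21600 269633/72000 789499/216000 481469/129600
  44663/12000 105737/30000 1269869/360000 2909911/864000
  78239/21600 256133/72000 77611/24000 138923/43200

Answer: 44663/12000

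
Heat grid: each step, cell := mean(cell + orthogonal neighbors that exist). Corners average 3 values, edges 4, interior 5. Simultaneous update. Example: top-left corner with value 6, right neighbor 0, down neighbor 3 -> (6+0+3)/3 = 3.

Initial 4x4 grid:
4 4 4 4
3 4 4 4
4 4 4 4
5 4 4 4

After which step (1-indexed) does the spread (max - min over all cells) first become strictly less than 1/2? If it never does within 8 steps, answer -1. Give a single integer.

Step 1: max=13/3, min=11/3, spread=2/3
Step 2: max=151/36, min=913/240, spread=281/720
  -> spread < 1/2 first at step 2
Step 3: max=445/108, min=8263/2160, spread=637/2160
Step 4: max=66047/16200, min=250693/64800, spread=2699/12960
Step 5: max=1969559/486000, min=7563919/1944000, spread=314317/1944000
Step 6: max=156971287/38880000, min=228138301/58320000, spread=14637259/116640000
Step 7: max=23479891343/5832000000, min=6868842703/1749600000, spread=1751246999/17496000000
Step 8: max=234358812857/58320000000, min=206678222293/52488000000, spread=42447092783/524880000000

Answer: 2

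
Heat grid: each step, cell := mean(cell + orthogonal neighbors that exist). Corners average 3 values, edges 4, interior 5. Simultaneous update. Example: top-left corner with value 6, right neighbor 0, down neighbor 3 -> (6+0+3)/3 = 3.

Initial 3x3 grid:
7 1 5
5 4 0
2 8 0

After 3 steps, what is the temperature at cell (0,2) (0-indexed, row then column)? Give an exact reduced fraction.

Answer: 1081/360

Derivation:
Step 1: cell (0,2) = 2
Step 2: cell (0,2) = 17/6
Step 3: cell (0,2) = 1081/360
Full grid after step 3:
  8831/2160 51697/14400 1081/360
  30011/7200 3569/1000 42797/14400
  743/180 26011/7200 6571/2160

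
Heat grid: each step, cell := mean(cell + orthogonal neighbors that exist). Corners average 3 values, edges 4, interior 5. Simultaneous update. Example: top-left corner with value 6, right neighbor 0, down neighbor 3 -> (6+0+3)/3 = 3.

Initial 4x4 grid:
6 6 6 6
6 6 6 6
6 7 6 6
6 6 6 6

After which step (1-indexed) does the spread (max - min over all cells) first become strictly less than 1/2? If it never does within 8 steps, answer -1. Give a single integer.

Step 1: max=25/4, min=6, spread=1/4
  -> spread < 1/2 first at step 1
Step 2: max=311/50, min=6, spread=11/50
Step 3: max=14767/2400, min=6, spread=367/2400
Step 4: max=66371/10800, min=3613/600, spread=1337/10800
Step 5: max=1985669/324000, min=108469/18000, spread=33227/324000
Step 6: max=59534327/9720000, min=652049/108000, spread=849917/9720000
Step 7: max=1783314347/291600000, min=9788533/1620000, spread=21378407/291600000
Step 8: max=53454462371/8748000000, min=2939688343/486000000, spread=540072197/8748000000

Answer: 1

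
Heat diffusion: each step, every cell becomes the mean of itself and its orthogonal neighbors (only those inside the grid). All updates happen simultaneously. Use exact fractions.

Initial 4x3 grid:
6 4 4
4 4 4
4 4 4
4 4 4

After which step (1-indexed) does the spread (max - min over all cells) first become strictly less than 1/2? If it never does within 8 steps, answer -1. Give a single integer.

Answer: 3

Derivation:
Step 1: max=14/3, min=4, spread=2/3
Step 2: max=41/9, min=4, spread=5/9
Step 3: max=473/108, min=4, spread=41/108
  -> spread < 1/2 first at step 3
Step 4: max=56057/12960, min=4, spread=4217/12960
Step 5: max=3319549/777600, min=14479/3600, spread=38417/155520
Step 6: max=197824211/46656000, min=290597/72000, spread=1903471/9331200
Step 7: max=11798429089/2799360000, min=8755759/2160000, spread=18038617/111974400
Step 8: max=705114582851/167961600000, min=790526759/194400000, spread=883978523/6718464000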